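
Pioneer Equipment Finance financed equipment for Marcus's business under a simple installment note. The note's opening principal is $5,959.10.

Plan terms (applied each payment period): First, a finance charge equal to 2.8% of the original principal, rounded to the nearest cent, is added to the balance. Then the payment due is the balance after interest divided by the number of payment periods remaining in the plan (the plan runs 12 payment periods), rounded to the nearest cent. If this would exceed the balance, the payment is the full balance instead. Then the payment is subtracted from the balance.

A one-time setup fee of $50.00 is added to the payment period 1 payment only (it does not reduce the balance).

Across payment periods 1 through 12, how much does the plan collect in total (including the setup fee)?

$8,011.30

# | Opening | Interest | Payment | Fee | End bal
1 | $5,959.10 | $166.85 | $510.50 | $50.00 | $5,615.45
2 | $5,615.45 | $166.85 | $525.66 | — | $5,256.64
3 | $5,256.64 | $166.85 | $542.35 | — | $4,881.14
4 | $4,881.14 | $166.85 | $560.89 | — | $4,487.10
5 | $4,487.10 | $166.85 | $581.74 | — | $4,072.21
6 | $4,072.21 | $166.85 | $605.58 | — | $3,633.48
7 | $3,633.48 | $166.85 | $633.39 | — | $3,166.94
8 | $3,166.94 | $166.85 | $666.76 | — | $2,667.03
9 | $2,667.03 | $166.85 | $708.47 | — | $2,125.41
10 | $2,125.41 | $166.85 | $764.09 | — | $1,528.17
11 | $1,528.17 | $166.85 | $847.51 | — | $847.51
12 | $847.51 | $166.85 | $1,014.36 | — | $0.00
Total paid: $8,011.30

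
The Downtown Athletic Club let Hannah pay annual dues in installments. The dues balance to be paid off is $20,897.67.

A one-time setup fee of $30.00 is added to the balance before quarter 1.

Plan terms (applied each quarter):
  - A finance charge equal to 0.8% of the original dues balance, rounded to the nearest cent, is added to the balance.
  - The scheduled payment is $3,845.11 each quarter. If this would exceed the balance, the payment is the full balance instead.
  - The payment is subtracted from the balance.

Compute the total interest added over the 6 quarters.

Quarter 1: $20,927.67 +$167.18 interest = $21,094.85; pay $3,845.11 → $17,249.74
Quarter 2: $17,249.74 +$167.18 interest = $17,416.92; pay $3,845.11 → $13,571.81
Quarter 3: $13,571.81 +$167.18 interest = $13,738.99; pay $3,845.11 → $9,893.88
Quarter 4: $9,893.88 +$167.18 interest = $10,061.06; pay $3,845.11 → $6,215.95
Quarter 5: $6,215.95 +$167.18 interest = $6,383.13; pay $3,845.11 → $2,538.02
Quarter 6: $2,538.02 +$167.18 interest = $2,705.20; pay $2,705.20 → $0.00
Total interest: $167.18 + $167.18 + $167.18 + $167.18 + $167.18 + $167.18 = $1,003.08

$1,003.08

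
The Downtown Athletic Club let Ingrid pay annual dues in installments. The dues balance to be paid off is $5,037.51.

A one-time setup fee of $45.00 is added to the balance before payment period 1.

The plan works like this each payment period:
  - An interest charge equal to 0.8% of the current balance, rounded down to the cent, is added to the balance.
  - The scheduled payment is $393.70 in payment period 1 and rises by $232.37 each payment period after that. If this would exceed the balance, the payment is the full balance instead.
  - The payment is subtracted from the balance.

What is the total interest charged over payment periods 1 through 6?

Payment period 1: $5,082.51 +$40.66 interest = $5,123.17; pay $393.70 → $4,729.47
Payment period 2: $4,729.47 +$37.83 interest = $4,767.30; pay $626.07 → $4,141.23
Payment period 3: $4,141.23 +$33.12 interest = $4,174.35; pay $858.44 → $3,315.91
Payment period 4: $3,315.91 +$26.52 interest = $3,342.43; pay $1,090.81 → $2,251.62
Payment period 5: $2,251.62 +$18.01 interest = $2,269.63; pay $1,323.18 → $946.45
Payment period 6: $946.45 +$7.57 interest = $954.02; pay $954.02 → $0.00
Total interest: $40.66 + $37.83 + $33.12 + $26.52 + $18.01 + $7.57 = $163.71

$163.71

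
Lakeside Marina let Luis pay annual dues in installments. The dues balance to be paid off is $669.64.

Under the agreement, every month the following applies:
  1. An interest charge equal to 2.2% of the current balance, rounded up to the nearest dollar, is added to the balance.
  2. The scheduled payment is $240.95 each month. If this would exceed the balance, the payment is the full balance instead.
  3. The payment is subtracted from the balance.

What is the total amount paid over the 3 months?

Month 1: opening $669.64; interest $15.00 → $684.64; payment $240.95; balance $443.69
Month 2: opening $443.69; interest $10.00 → $453.69; payment $240.95; balance $212.74
Month 3: opening $212.74; interest $5.00 → $217.74; payment $217.74; balance $0.00
Total paid: $699.64

$699.64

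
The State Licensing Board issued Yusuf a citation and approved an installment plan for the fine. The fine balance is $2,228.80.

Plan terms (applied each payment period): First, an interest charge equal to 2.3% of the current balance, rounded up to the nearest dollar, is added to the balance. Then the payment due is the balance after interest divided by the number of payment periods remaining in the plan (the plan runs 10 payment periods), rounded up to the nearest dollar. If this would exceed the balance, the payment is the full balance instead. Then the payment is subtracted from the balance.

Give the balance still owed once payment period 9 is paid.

Payment period 1: opening $2,228.80; interest $52.00 → $2,280.80; payment $229.00; balance $2,051.80
Payment period 2: opening $2,051.80; interest $48.00 → $2,099.80; payment $234.00; balance $1,865.80
Payment period 3: opening $1,865.80; interest $43.00 → $1,908.80; payment $239.00; balance $1,669.80
Payment period 4: opening $1,669.80; interest $39.00 → $1,708.80; payment $245.00; balance $1,463.80
Payment period 5: opening $1,463.80; interest $34.00 → $1,497.80; payment $250.00; balance $1,247.80
Payment period 6: opening $1,247.80; interest $29.00 → $1,276.80; payment $256.00; balance $1,020.80
Payment period 7: opening $1,020.80; interest $24.00 → $1,044.80; payment $262.00; balance $782.80
Payment period 8: opening $782.80; interest $19.00 → $801.80; payment $268.00; balance $533.80
Payment period 9: opening $533.80; interest $13.00 → $546.80; payment $274.00; balance $272.80

$272.80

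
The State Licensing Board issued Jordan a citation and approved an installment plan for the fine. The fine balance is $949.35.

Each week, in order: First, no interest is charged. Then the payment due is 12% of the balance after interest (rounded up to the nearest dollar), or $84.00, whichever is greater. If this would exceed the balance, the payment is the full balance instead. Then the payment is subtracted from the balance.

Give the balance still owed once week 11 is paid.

Week 1: $949.35 − $114.00 → $835.35
Week 2: $835.35 − $101.00 → $734.35
Week 3: $734.35 − $89.00 → $645.35
Week 4: $645.35 − $84.00 → $561.35
Week 5: $561.35 − $84.00 → $477.35
Week 6: $477.35 − $84.00 → $393.35
Week 7: $393.35 − $84.00 → $309.35
Week 8: $309.35 − $84.00 → $225.35
Week 9: $225.35 − $84.00 → $141.35
Week 10: $141.35 − $84.00 → $57.35
Week 11: $57.35 − $57.35 → $0.00

$0.00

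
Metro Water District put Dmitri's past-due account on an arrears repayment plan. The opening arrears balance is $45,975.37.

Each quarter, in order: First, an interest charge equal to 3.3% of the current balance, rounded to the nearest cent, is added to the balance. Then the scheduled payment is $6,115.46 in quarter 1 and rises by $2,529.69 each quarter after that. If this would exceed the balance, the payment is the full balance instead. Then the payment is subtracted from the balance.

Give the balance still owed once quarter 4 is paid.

Quarter 1: opening $45,975.37; interest $1,517.19 → $47,492.56; payment $6,115.46; balance $41,377.10
Quarter 2: opening $41,377.10; interest $1,365.44 → $42,742.54; payment $8,645.15; balance $34,097.39
Quarter 3: opening $34,097.39; interest $1,125.21 → $35,222.60; payment $11,174.84; balance $24,047.76
Quarter 4: opening $24,047.76; interest $793.58 → $24,841.34; payment $13,704.53; balance $11,136.81

$11,136.81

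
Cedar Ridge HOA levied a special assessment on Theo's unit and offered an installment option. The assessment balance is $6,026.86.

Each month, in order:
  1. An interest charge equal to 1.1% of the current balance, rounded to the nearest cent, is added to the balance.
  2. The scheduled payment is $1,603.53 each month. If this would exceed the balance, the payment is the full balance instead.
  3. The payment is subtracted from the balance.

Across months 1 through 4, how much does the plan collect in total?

$6,189.85

Month 1: opening $6,026.86; interest $66.30 → $6,093.16; payment $1,603.53; balance $4,489.63
Month 2: opening $4,489.63; interest $49.39 → $4,539.02; payment $1,603.53; balance $2,935.49
Month 3: opening $2,935.49; interest $32.29 → $2,967.78; payment $1,603.53; balance $1,364.25
Month 4: opening $1,364.25; interest $15.01 → $1,379.26; payment $1,379.26; balance $0.00
Total paid: $6,189.85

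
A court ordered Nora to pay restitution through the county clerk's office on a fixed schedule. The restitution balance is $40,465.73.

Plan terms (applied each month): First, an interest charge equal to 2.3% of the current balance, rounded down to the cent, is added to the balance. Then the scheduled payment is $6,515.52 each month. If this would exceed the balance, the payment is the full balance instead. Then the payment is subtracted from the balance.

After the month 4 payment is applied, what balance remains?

Month 1: opening $40,465.73; interest $930.71 → $41,396.44; payment $6,515.52; balance $34,880.92
Month 2: opening $34,880.92; interest $802.26 → $35,683.18; payment $6,515.52; balance $29,167.66
Month 3: opening $29,167.66; interest $670.85 → $29,838.51; payment $6,515.52; balance $23,322.99
Month 4: opening $23,322.99; interest $536.42 → $23,859.41; payment $6,515.52; balance $17,343.89

$17,343.89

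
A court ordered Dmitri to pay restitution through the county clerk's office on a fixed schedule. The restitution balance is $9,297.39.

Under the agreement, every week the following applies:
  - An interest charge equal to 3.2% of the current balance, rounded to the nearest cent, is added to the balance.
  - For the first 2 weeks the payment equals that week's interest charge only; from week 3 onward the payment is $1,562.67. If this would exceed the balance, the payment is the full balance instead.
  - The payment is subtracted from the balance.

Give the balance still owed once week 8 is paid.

Week 1: $9,297.39 +$297.52 interest = $9,594.91; pay $297.52 → $9,297.39
Week 2: $9,297.39 +$297.52 interest = $9,594.91; pay $297.52 → $9,297.39
Week 3: $9,297.39 +$297.52 interest = $9,594.91; pay $1,562.67 → $8,032.24
Week 4: $8,032.24 +$257.03 interest = $8,289.27; pay $1,562.67 → $6,726.60
Week 5: $6,726.60 +$215.25 interest = $6,941.85; pay $1,562.67 → $5,379.18
Week 6: $5,379.18 +$172.13 interest = $5,551.31; pay $1,562.67 → $3,988.64
Week 7: $3,988.64 +$127.64 interest = $4,116.28; pay $1,562.67 → $2,553.61
Week 8: $2,553.61 +$81.72 interest = $2,635.33; pay $1,562.67 → $1,072.66

$1,072.66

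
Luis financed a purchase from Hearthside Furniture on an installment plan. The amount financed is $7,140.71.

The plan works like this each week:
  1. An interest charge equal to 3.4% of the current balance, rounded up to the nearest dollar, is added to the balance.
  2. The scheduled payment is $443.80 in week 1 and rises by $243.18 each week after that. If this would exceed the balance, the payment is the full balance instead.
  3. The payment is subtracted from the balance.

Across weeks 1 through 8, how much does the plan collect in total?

$8,398.71

Week 1: opening $7,140.71; interest $243.00 → $7,383.71; payment $443.80; balance $6,939.91
Week 2: opening $6,939.91; interest $236.00 → $7,175.91; payment $686.98; balance $6,488.93
Week 3: opening $6,488.93; interest $221.00 → $6,709.93; payment $930.16; balance $5,779.77
Week 4: opening $5,779.77; interest $197.00 → $5,976.77; payment $1,173.34; balance $4,803.43
Week 5: opening $4,803.43; interest $164.00 → $4,967.43; payment $1,416.52; balance $3,550.91
Week 6: opening $3,550.91; interest $121.00 → $3,671.91; payment $1,659.70; balance $2,012.21
Week 7: opening $2,012.21; interest $69.00 → $2,081.21; payment $1,902.88; balance $178.33
Week 8: opening $178.33; interest $7.00 → $185.33; payment $185.33; balance $0.00
Total paid: $8,398.71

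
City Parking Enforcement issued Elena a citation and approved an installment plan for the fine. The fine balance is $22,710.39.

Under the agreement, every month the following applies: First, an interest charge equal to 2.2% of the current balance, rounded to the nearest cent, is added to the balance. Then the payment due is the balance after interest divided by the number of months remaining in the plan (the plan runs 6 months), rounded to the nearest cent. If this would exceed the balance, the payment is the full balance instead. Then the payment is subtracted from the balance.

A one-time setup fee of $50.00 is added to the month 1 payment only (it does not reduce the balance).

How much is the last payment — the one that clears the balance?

Month 1: $22,710.39 +$499.63 interest = $23,210.02; pay $3,868.34 (+ $50.00 fee) → $19,341.68
Month 2: $19,341.68 +$425.52 interest = $19,767.20; pay $3,953.44 → $15,813.76
Month 3: $15,813.76 +$347.90 interest = $16,161.66; pay $4,040.42 → $12,121.24
Month 4: $12,121.24 +$266.67 interest = $12,387.91; pay $4,129.30 → $8,258.61
Month 5: $8,258.61 +$181.69 interest = $8,440.30; pay $4,220.15 → $4,220.15
Month 6: $4,220.15 +$92.84 interest = $4,312.99; pay $4,312.99 → $0.00

$4,312.99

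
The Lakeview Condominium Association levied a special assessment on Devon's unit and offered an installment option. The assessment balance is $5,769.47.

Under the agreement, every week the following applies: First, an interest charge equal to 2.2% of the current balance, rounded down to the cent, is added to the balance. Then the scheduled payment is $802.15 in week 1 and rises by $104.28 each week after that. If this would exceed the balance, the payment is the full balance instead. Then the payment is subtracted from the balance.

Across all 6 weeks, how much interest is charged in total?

$485.43

Week 1: opening $5,769.47; interest $126.92 → $5,896.39; payment $802.15; balance $5,094.24
Week 2: opening $5,094.24; interest $112.07 → $5,206.31; payment $906.43; balance $4,299.88
Week 3: opening $4,299.88; interest $94.59 → $4,394.47; payment $1,010.71; balance $3,383.76
Week 4: opening $3,383.76; interest $74.44 → $3,458.20; payment $1,114.99; balance $2,343.21
Week 5: opening $2,343.21; interest $51.55 → $2,394.76; payment $1,219.27; balance $1,175.49
Week 6: opening $1,175.49; interest $25.86 → $1,201.35; payment $1,201.35; balance $0.00
Total interest: $126.92 + $112.07 + $94.59 + $74.44 + $51.55 + $25.86 = $485.43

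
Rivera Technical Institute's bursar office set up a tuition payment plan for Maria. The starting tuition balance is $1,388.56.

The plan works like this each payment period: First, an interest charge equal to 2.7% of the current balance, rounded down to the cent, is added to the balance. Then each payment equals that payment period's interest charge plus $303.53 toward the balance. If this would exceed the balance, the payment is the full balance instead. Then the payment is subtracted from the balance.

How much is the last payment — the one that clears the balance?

$179.14

Payment period 1: opening $1,388.56; interest $37.49 → $1,426.05; payment $341.02; balance $1,085.03
Payment period 2: opening $1,085.03; interest $29.29 → $1,114.32; payment $332.82; balance $781.50
Payment period 3: opening $781.50; interest $21.10 → $802.60; payment $324.63; balance $477.97
Payment period 4: opening $477.97; interest $12.90 → $490.87; payment $316.43; balance $174.44
Payment period 5: opening $174.44; interest $4.70 → $179.14; payment $179.14; balance $0.00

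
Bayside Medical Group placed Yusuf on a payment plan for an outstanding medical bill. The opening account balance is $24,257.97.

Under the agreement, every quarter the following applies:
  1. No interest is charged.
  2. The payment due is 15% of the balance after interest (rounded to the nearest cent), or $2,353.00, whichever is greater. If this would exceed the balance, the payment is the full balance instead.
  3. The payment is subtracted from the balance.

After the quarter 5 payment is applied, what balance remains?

$10,191.42

Quarter 1: $24,257.97 − $3,638.70 → $20,619.27
Quarter 2: $20,619.27 − $3,092.89 → $17,526.38
Quarter 3: $17,526.38 − $2,628.96 → $14,897.42
Quarter 4: $14,897.42 − $2,353.00 → $12,544.42
Quarter 5: $12,544.42 − $2,353.00 → $10,191.42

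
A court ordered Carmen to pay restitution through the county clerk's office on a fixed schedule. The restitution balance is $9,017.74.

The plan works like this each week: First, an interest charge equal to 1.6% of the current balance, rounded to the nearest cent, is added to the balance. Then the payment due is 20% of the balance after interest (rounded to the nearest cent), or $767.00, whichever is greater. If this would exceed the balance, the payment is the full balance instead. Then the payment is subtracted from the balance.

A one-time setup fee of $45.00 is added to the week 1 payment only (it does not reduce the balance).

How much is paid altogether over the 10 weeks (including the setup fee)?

$9,699.59

# | Opening | Interest | Payment | Fee | End bal
1 | $9,017.74 | $144.28 | $1,832.40 | $45.00 | $7,329.62
2 | $7,329.62 | $117.27 | $1,489.38 | — | $5,957.51
3 | $5,957.51 | $95.32 | $1,210.57 | — | $4,842.26
4 | $4,842.26 | $77.48 | $983.95 | — | $3,935.79
5 | $3,935.79 | $62.97 | $799.75 | — | $3,199.01
6 | $3,199.01 | $51.18 | $767.00 | — | $2,483.19
7 | $2,483.19 | $39.73 | $767.00 | — | $1,755.92
8 | $1,755.92 | $28.09 | $767.00 | — | $1,017.01
9 | $1,017.01 | $16.27 | $767.00 | — | $266.28
10 | $266.28 | $4.26 | $270.54 | — | $0.00
Total paid: $9,699.59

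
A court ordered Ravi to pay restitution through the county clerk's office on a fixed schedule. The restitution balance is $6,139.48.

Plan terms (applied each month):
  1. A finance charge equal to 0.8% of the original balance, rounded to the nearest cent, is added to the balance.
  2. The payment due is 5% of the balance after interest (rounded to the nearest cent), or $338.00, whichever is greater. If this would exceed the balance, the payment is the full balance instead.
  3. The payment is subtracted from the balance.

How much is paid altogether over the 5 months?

$1,690.00

Month 1: $6,139.48 +$49.12 interest = $6,188.60; pay $338.00 → $5,850.60
Month 2: $5,850.60 +$49.12 interest = $5,899.72; pay $338.00 → $5,561.72
Month 3: $5,561.72 +$49.12 interest = $5,610.84; pay $338.00 → $5,272.84
Month 4: $5,272.84 +$49.12 interest = $5,321.96; pay $338.00 → $4,983.96
Month 5: $4,983.96 +$49.12 interest = $5,033.08; pay $338.00 → $4,695.08
Total paid: $1,690.00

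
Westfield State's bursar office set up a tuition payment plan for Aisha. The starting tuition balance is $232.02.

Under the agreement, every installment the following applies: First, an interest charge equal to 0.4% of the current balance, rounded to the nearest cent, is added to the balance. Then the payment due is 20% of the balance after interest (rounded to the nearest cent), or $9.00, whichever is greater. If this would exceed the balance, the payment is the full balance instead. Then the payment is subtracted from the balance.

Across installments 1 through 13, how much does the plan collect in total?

$236.38

Installment 1: opening $232.02; interest $0.93 → $232.95; payment $46.59; balance $186.36
Installment 2: opening $186.36; interest $0.75 → $187.11; payment $37.42; balance $149.69
Installment 3: opening $149.69; interest $0.60 → $150.29; payment $30.06; balance $120.23
Installment 4: opening $120.23; interest $0.48 → $120.71; payment $24.14; balance $96.57
Installment 5: opening $96.57; interest $0.39 → $96.96; payment $19.39; balance $77.57
Installment 6: opening $77.57; interest $0.31 → $77.88; payment $15.58; balance $62.30
Installment 7: opening $62.30; interest $0.25 → $62.55; payment $12.51; balance $50.04
Installment 8: opening $50.04; interest $0.20 → $50.24; payment $10.05; balance $40.19
Installment 9: opening $40.19; interest $0.16 → $40.35; payment $9.00; balance $31.35
Installment 10: opening $31.35; interest $0.13 → $31.48; payment $9.00; balance $22.48
Installment 11: opening $22.48; interest $0.09 → $22.57; payment $9.00; balance $13.57
Installment 12: opening $13.57; interest $0.05 → $13.62; payment $9.00; balance $4.62
Installment 13: opening $4.62; interest $0.02 → $4.64; payment $4.64; balance $0.00
Total paid: $236.38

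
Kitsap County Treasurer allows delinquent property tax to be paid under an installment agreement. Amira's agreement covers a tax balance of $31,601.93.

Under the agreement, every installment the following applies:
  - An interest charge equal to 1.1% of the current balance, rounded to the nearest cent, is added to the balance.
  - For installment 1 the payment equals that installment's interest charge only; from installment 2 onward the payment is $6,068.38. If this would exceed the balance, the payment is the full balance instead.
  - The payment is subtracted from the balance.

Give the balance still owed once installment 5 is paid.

# | Opening | Interest | Payment | End bal
1 | $31,601.93 | $347.62 | $347.62 | $31,601.93
2 | $31,601.93 | $347.62 | $6,068.38 | $25,881.17
3 | $25,881.17 | $284.69 | $6,068.38 | $20,097.48
4 | $20,097.48 | $221.07 | $6,068.38 | $14,250.17
5 | $14,250.17 | $156.75 | $6,068.38 | $8,338.54

$8,338.54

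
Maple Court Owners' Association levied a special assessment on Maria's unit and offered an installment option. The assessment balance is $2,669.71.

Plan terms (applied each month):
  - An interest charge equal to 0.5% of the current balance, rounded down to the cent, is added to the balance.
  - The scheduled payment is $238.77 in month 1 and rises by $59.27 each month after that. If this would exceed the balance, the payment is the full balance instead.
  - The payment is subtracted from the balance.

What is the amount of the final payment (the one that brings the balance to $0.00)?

$407.15

Month 1: opening $2,669.71; interest $13.34 → $2,683.05; payment $238.77; balance $2,444.28
Month 2: opening $2,444.28; interest $12.22 → $2,456.50; payment $298.04; balance $2,158.46
Month 3: opening $2,158.46; interest $10.79 → $2,169.25; payment $357.31; balance $1,811.94
Month 4: opening $1,811.94; interest $9.05 → $1,820.99; payment $416.58; balance $1,404.41
Month 5: opening $1,404.41; interest $7.02 → $1,411.43; payment $475.85; balance $935.58
Month 6: opening $935.58; interest $4.67 → $940.25; payment $535.12; balance $405.13
Month 7: opening $405.13; interest $2.02 → $407.15; payment $407.15; balance $0.00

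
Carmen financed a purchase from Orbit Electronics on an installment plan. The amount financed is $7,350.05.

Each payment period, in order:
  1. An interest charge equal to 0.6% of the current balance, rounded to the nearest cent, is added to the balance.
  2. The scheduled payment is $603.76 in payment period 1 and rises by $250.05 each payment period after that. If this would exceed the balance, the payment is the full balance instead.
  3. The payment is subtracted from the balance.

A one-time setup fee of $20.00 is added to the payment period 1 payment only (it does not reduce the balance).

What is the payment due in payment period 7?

# | Opening | Interest | Payment | Fee | End bal
1 | $7,350.05 | $44.10 | $603.76 | $20.00 | $6,790.39
2 | $6,790.39 | $40.74 | $853.81 | — | $5,977.32
3 | $5,977.32 | $35.86 | $1,103.86 | — | $4,909.32
4 | $4,909.32 | $29.46 | $1,353.91 | — | $3,584.87
5 | $3,584.87 | $21.51 | $1,603.96 | — | $2,002.42
6 | $2,002.42 | $12.01 | $1,854.01 | — | $160.42
7 | $160.42 | $0.96 | $161.38 | — | $0.00

$161.38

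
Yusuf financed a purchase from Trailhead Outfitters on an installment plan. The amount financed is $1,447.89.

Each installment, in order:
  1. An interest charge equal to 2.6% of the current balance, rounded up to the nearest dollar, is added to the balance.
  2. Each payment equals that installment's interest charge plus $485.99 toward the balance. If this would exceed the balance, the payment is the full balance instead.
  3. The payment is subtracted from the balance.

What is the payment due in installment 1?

$523.99

Installment 1: $1,447.89 +$38.00 interest = $1,485.89; pay $523.99 → $961.90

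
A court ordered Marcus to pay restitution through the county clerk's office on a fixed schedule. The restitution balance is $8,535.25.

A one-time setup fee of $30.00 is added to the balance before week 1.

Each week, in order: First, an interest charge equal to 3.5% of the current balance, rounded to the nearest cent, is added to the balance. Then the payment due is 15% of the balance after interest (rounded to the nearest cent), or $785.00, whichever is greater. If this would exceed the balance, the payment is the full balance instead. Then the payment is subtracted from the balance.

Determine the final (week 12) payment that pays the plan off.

Week 1: opening $8,565.25; interest $299.78 → $8,865.03; payment $1,329.75; balance $7,535.28
Week 2: opening $7,535.28; interest $263.73 → $7,799.01; payment $1,169.85; balance $6,629.16
Week 3: opening $6,629.16; interest $232.02 → $6,861.18; payment $1,029.18; balance $5,832.00
Week 4: opening $5,832.00; interest $204.12 → $6,036.12; payment $905.42; balance $5,130.70
Week 5: opening $5,130.70; interest $179.57 → $5,310.27; payment $796.54; balance $4,513.73
Week 6: opening $4,513.73; interest $157.98 → $4,671.71; payment $785.00; balance $3,886.71
Week 7: opening $3,886.71; interest $136.03 → $4,022.74; payment $785.00; balance $3,237.74
Week 8: opening $3,237.74; interest $113.32 → $3,351.06; payment $785.00; balance $2,566.06
Week 9: opening $2,566.06; interest $89.81 → $2,655.87; payment $785.00; balance $1,870.87
Week 10: opening $1,870.87; interest $65.48 → $1,936.35; payment $785.00; balance $1,151.35
Week 11: opening $1,151.35; interest $40.30 → $1,191.65; payment $785.00; balance $406.65
Week 12: opening $406.65; interest $14.23 → $420.88; payment $420.88; balance $0.00

$420.88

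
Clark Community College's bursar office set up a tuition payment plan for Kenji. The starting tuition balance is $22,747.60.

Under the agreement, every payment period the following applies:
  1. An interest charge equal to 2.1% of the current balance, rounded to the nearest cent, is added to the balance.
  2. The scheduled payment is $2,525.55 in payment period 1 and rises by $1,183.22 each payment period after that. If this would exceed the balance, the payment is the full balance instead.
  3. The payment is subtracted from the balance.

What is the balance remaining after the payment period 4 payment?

Payment period 1: opening $22,747.60; interest $477.70 → $23,225.30; payment $2,525.55; balance $20,699.75
Payment period 2: opening $20,699.75; interest $434.69 → $21,134.44; payment $3,708.77; balance $17,425.67
Payment period 3: opening $17,425.67; interest $365.94 → $17,791.61; payment $4,891.99; balance $12,899.62
Payment period 4: opening $12,899.62; interest $270.89 → $13,170.51; payment $6,075.21; balance $7,095.30

$7,095.30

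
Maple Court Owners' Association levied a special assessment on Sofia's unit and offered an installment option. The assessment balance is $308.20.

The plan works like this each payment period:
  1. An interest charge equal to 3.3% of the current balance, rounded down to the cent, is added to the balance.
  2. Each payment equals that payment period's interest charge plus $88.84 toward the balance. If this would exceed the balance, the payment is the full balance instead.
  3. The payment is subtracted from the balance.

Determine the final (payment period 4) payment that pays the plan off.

Payment period 1: opening $308.20; interest $10.17 → $318.37; payment $99.01; balance $219.36
Payment period 2: opening $219.36; interest $7.23 → $226.59; payment $96.07; balance $130.52
Payment period 3: opening $130.52; interest $4.30 → $134.82; payment $93.14; balance $41.68
Payment period 4: opening $41.68; interest $1.37 → $43.05; payment $43.05; balance $0.00

$43.05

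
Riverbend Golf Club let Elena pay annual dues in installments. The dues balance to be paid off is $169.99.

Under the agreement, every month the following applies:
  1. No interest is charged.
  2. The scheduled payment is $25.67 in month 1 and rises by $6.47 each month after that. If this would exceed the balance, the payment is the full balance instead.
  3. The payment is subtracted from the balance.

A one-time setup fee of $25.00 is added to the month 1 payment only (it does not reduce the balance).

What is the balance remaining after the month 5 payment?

Month 1: $169.99 − $25.67 (+ $25.00 fee) → $144.32
Month 2: $144.32 − $32.14 → $112.18
Month 3: $112.18 − $38.61 → $73.57
Month 4: $73.57 − $45.08 → $28.49
Month 5: $28.49 − $28.49 → $0.00

$0.00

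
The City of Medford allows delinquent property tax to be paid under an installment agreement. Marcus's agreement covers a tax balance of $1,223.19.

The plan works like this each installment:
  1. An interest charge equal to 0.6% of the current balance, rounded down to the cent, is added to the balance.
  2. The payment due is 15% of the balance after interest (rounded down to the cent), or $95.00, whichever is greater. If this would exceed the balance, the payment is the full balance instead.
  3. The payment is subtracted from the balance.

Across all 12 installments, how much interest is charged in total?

Installment 1: $1,223.19 +$7.33 interest = $1,230.52; pay $184.57 → $1,045.95
Installment 2: $1,045.95 +$6.27 interest = $1,052.22; pay $157.83 → $894.39
Installment 3: $894.39 +$5.36 interest = $899.75; pay $134.96 → $764.79
Installment 4: $764.79 +$4.58 interest = $769.37; pay $115.40 → $653.97
Installment 5: $653.97 +$3.92 interest = $657.89; pay $98.68 → $559.21
Installment 6: $559.21 +$3.35 interest = $562.56; pay $95.00 → $467.56
Installment 7: $467.56 +$2.80 interest = $470.36; pay $95.00 → $375.36
Installment 8: $375.36 +$2.25 interest = $377.61; pay $95.00 → $282.61
Installment 9: $282.61 +$1.69 interest = $284.30; pay $95.00 → $189.30
Installment 10: $189.30 +$1.13 interest = $190.43; pay $95.00 → $95.43
Installment 11: $95.43 +$0.57 interest = $96.00; pay $95.00 → $1.00
Installment 12: $1.00 +$0.00 interest = $1.00; pay $1.00 → $0.00
Total interest: $7.33 + $6.27 + $5.36 + $4.58 + $3.92 + $3.35 + $2.80 + $2.25 + $1.69 + $1.13 + $0.57 + $0.00 = $39.25

$39.25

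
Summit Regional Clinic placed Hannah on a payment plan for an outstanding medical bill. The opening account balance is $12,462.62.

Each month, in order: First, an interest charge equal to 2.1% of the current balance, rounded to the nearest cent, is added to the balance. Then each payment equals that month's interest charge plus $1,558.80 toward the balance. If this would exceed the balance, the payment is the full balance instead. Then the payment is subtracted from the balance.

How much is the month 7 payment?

$1,624.11

Month 1: opening $12,462.62; interest $261.72 → $12,724.34; payment $1,820.52; balance $10,903.82
Month 2: opening $10,903.82; interest $228.98 → $11,132.80; payment $1,787.78; balance $9,345.02
Month 3: opening $9,345.02; interest $196.25 → $9,541.27; payment $1,755.05; balance $7,786.22
Month 4: opening $7,786.22; interest $163.51 → $7,949.73; payment $1,722.31; balance $6,227.42
Month 5: opening $6,227.42; interest $130.78 → $6,358.20; payment $1,689.58; balance $4,668.62
Month 6: opening $4,668.62; interest $98.04 → $4,766.66; payment $1,656.84; balance $3,109.82
Month 7: opening $3,109.82; interest $65.31 → $3,175.13; payment $1,624.11; balance $1,551.02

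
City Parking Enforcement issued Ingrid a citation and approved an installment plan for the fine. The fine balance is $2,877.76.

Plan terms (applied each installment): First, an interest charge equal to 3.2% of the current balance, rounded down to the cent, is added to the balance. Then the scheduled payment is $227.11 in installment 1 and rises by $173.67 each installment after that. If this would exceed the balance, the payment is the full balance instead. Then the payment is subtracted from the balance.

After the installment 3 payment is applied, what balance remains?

# | Opening | Interest | Payment | End bal
1 | $2,877.76 | $92.08 | $227.11 | $2,742.73
2 | $2,742.73 | $87.76 | $400.78 | $2,429.71
3 | $2,429.71 | $77.75 | $574.45 | $1,933.01

$1,933.01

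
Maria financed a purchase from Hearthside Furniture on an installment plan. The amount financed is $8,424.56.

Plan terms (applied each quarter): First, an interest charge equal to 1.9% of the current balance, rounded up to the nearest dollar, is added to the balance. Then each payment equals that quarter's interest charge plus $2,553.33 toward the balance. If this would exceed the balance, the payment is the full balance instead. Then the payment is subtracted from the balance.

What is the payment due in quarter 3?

$2,617.33

Quarter 1: $8,424.56 +$161.00 interest = $8,585.56; pay $2,714.33 → $5,871.23
Quarter 2: $5,871.23 +$112.00 interest = $5,983.23; pay $2,665.33 → $3,317.90
Quarter 3: $3,317.90 +$64.00 interest = $3,381.90; pay $2,617.33 → $764.57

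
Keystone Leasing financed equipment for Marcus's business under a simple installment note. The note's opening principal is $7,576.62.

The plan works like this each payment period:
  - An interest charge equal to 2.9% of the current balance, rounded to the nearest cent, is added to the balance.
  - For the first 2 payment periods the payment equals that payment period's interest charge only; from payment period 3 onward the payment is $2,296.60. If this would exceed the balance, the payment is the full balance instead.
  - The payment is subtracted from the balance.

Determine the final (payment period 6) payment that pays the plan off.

$1,197.29

Payment period 1: $7,576.62 +$219.72 interest = $7,796.34; pay $219.72 → $7,576.62
Payment period 2: $7,576.62 +$219.72 interest = $7,796.34; pay $219.72 → $7,576.62
Payment period 3: $7,576.62 +$219.72 interest = $7,796.34; pay $2,296.60 → $5,499.74
Payment period 4: $5,499.74 +$159.49 interest = $5,659.23; pay $2,296.60 → $3,362.63
Payment period 5: $3,362.63 +$97.52 interest = $3,460.15; pay $2,296.60 → $1,163.55
Payment period 6: $1,163.55 +$33.74 interest = $1,197.29; pay $1,197.29 → $0.00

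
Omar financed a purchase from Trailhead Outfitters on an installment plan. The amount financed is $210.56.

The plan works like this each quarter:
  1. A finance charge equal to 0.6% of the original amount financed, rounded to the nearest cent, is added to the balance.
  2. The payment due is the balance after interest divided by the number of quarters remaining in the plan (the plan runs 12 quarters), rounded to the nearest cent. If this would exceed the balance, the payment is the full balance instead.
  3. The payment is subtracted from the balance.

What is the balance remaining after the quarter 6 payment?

Quarter 1: opening $210.56; interest $1.26 → $211.82; payment $17.65; balance $194.17
Quarter 2: opening $194.17; interest $1.26 → $195.43; payment $17.77; balance $177.66
Quarter 3: opening $177.66; interest $1.26 → $178.92; payment $17.89; balance $161.03
Quarter 4: opening $161.03; interest $1.26 → $162.29; payment $18.03; balance $144.26
Quarter 5: opening $144.26; interest $1.26 → $145.52; payment $18.19; balance $127.33
Quarter 6: opening $127.33; interest $1.26 → $128.59; payment $18.37; balance $110.22

$110.22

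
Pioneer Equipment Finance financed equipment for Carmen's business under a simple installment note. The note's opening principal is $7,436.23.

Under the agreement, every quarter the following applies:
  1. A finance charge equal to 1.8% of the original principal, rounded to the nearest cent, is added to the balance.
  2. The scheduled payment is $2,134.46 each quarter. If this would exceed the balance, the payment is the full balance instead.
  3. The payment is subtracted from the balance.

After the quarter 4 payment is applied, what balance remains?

Quarter 1: $7,436.23 +$133.85 interest = $7,570.08; pay $2,134.46 → $5,435.62
Quarter 2: $5,435.62 +$133.85 interest = $5,569.47; pay $2,134.46 → $3,435.01
Quarter 3: $3,435.01 +$133.85 interest = $3,568.86; pay $2,134.46 → $1,434.40
Quarter 4: $1,434.40 +$133.85 interest = $1,568.25; pay $1,568.25 → $0.00

$0.00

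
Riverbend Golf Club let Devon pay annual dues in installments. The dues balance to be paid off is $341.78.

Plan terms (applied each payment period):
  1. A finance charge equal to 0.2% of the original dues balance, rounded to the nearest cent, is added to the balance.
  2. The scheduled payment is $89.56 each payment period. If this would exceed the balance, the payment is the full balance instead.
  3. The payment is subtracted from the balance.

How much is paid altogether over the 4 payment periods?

$344.50

# | Opening | Interest | Payment | End bal
1 | $341.78 | $0.68 | $89.56 | $252.90
2 | $252.90 | $0.68 | $89.56 | $164.02
3 | $164.02 | $0.68 | $89.56 | $75.14
4 | $75.14 | $0.68 | $75.82 | $0.00
Total paid: $344.50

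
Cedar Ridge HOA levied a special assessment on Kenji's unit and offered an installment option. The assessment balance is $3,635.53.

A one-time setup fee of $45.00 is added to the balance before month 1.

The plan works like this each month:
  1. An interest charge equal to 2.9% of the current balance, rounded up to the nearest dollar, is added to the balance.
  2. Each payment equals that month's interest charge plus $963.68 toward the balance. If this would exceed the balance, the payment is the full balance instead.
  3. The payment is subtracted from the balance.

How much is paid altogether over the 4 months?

Month 1: opening $3,680.53; interest $107.00 → $3,787.53; payment $1,070.68; balance $2,716.85
Month 2: opening $2,716.85; interest $79.00 → $2,795.85; payment $1,042.68; balance $1,753.17
Month 3: opening $1,753.17; interest $51.00 → $1,804.17; payment $1,014.68; balance $789.49
Month 4: opening $789.49; interest $23.00 → $812.49; payment $812.49; balance $0.00
Total paid: $3,940.53

$3,940.53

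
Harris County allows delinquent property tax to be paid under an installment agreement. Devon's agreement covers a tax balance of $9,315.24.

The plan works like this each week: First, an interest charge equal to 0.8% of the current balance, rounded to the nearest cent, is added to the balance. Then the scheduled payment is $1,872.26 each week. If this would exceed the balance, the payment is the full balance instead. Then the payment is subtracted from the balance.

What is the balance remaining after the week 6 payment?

Week 1: opening $9,315.24; interest $74.52 → $9,389.76; payment $1,872.26; balance $7,517.50
Week 2: opening $7,517.50; interest $60.14 → $7,577.64; payment $1,872.26; balance $5,705.38
Week 3: opening $5,705.38; interest $45.64 → $5,751.02; payment $1,872.26; balance $3,878.76
Week 4: opening $3,878.76; interest $31.03 → $3,909.79; payment $1,872.26; balance $2,037.53
Week 5: opening $2,037.53; interest $16.30 → $2,053.83; payment $1,872.26; balance $181.57
Week 6: opening $181.57; interest $1.45 → $183.02; payment $183.02; balance $0.00

$0.00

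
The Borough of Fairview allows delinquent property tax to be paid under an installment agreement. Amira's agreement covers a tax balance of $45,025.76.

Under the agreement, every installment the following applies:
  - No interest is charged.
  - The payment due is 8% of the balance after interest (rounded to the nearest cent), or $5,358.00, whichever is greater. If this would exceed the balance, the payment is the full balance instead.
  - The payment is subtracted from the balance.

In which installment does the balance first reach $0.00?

Installment 1: opening $45,025.76; payment $5,358.00; balance $39,667.76
Installment 2: opening $39,667.76; payment $5,358.00; balance $34,309.76
Installment 3: opening $34,309.76; payment $5,358.00; balance $28,951.76
Installment 4: opening $28,951.76; payment $5,358.00; balance $23,593.76
Installment 5: opening $23,593.76; payment $5,358.00; balance $18,235.76
Installment 6: opening $18,235.76; payment $5,358.00; balance $12,877.76
Installment 7: opening $12,877.76; payment $5,358.00; balance $7,519.76
Installment 8: opening $7,519.76; payment $5,358.00; balance $2,161.76
Installment 9: opening $2,161.76; payment $2,161.76; balance $0.00
Balance reaches $0.00 in installment 9.

9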